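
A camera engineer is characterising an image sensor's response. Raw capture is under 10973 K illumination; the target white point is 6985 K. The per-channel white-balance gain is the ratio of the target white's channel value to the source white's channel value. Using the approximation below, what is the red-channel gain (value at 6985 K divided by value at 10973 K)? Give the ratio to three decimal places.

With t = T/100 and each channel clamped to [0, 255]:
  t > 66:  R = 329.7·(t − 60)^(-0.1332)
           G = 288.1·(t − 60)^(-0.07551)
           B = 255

At 10973 K (t = 109.73):
  R = 329.7·(109.73 − 60)^(-0.1332) = 329.7·49.73^(-0.1332) = 329.7·0.59431 = 195.943.
At 6985 K (t = 69.85):
  R = 329.7·(69.85 − 60)^(-0.1332) = 329.7·9.85^(-0.1332) = 329.7·0.73735 = 243.105.
Gain = 243.105 / 195.943 = 1.2407 → 1.241.

1.241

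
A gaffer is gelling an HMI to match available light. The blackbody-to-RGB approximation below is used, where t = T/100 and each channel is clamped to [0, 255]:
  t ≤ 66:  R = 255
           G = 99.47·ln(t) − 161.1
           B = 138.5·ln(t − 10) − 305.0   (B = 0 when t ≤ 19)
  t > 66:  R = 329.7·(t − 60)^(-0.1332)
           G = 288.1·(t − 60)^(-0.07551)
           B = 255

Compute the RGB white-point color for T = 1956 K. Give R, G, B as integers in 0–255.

R=255, G=135, B=8

t = 1956/100 = 19.56; the t ≤ 66 branch applies.
R = 255 by definition for t ≤ 66.
G = 99.47·ln 19.56 − 161.1 = 99.47·2.9735 − 161.1 = 134.673.
B = 138.5·ln(19.56 − 10) − 305.0 = 138.5·ln 9.56 − 305.0 = 138.5·2.2576 − 305.0 = 7.676.
Rounded: (255, 135, 8).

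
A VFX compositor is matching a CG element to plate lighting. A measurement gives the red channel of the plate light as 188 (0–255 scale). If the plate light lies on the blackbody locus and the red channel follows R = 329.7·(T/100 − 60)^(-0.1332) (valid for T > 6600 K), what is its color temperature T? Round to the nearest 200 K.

12800 K

(t − 60)^(-0.1332) = 188/329.7 = 0.57022.
t − 60 = 0.57022^(1/-0.1332) = 0.57022^(-7.508) = 67.848, so t = 127.848.
T = 100·t = 12785 K → 12800 K to the nearest 200 K.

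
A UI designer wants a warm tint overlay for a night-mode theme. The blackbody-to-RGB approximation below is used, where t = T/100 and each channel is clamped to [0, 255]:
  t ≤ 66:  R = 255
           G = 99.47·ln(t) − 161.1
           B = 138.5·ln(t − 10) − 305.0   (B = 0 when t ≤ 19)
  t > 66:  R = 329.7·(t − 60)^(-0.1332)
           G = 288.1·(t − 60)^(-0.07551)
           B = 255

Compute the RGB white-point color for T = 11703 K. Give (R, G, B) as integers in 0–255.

(192, 212, 255)

t = 11703/100 = 117.03; the t > 66 branch applies.
R = 329.7·(117.03 − 60)^(-0.1332) = 329.7·57.03^(-0.1332) = 329.7·0.58356 = 192.400.
G = 288.1·(117.03 − 60)^(-0.07551) = 288.1·57.03^(-0.07551) = 288.1·0.73688 = 212.295.
B = 255 by definition for t > 66.
Rounded: (192, 212, 255).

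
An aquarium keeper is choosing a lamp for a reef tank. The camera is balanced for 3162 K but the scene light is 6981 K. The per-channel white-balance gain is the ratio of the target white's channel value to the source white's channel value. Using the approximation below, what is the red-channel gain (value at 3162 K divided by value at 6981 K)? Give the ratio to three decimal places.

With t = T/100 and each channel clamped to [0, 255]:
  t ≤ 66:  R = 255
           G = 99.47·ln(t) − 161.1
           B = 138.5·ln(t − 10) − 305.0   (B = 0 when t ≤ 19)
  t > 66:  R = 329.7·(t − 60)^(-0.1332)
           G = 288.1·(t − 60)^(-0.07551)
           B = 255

1.048

At 6981 K (t = 69.81):
  R = 329.7·(69.81 − 60)^(-0.1332) = 329.7·9.81^(-0.1332) = 329.7·0.73775 = 243.236.
At 3162 K (t = 31.62):
  R = 255 by definition for t ≤ 66.
Gain = 255.000 / 243.236 = 1.0484 → 1.048.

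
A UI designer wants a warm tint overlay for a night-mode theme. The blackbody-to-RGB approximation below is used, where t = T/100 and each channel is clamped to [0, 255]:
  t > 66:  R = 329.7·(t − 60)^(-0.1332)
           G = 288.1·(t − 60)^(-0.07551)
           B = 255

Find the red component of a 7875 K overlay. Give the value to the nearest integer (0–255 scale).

223

t = 7875/100 = 78.75; the t > 66 branch applies.
R = 329.7·(78.75 − 60)^(-0.1332) = 329.7·18.75^(-0.1332) = 329.7·0.67676 = 223.129.
Rounded: 223.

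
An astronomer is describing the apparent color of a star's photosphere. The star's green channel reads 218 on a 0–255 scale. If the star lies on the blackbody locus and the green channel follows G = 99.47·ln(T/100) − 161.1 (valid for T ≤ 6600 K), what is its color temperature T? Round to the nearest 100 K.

4500 K

ln t = (218 + 161.1) / 99.47 = 3.8112.
t = e^3.8112 = 45.205.
T = 100·t = 4520 K → 4500 K to the nearest 100 K.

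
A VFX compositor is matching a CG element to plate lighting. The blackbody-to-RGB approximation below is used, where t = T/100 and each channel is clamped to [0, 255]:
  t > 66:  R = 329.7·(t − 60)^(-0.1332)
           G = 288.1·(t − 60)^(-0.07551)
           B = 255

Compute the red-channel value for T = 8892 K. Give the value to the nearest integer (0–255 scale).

211

t = 8892/100 = 88.92; the t > 66 branch applies.
R = 329.7·(88.92 − 60)^(-0.1332) = 329.7·28.92^(-0.1332) = 329.7·0.63881 = 210.614.
Rounded: 211.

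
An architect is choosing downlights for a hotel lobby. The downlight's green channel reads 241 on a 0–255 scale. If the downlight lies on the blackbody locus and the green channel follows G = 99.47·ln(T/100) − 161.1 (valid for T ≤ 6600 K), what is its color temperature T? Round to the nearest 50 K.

5700 K

ln t = (241 + 161.1) / 99.47 = 4.0424.
t = e^4.0424 = 56.964.
T = 100·t = 5696 K → 5700 K to the nearest 50 K.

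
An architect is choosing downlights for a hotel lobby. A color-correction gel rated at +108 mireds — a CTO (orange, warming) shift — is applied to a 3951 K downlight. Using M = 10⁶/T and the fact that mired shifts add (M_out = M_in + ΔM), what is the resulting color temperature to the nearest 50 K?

2750 K

M_in = 10⁶/3951 = 253.10 mireds.
M_out = 253.10 + (+108) = 361.10 mireds.
T_out = 10⁶/361.10 = 2769.3 K → 2750 K.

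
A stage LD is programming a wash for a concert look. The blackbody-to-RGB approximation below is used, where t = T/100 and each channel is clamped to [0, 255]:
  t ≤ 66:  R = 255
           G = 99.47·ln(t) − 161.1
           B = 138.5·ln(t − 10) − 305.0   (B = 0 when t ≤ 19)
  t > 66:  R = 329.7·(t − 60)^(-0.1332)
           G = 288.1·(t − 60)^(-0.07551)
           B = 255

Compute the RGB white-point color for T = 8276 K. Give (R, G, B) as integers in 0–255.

t = 8276/100 = 82.76; the t > 66 branch applies.
R = 329.7·(82.76 − 60)^(-0.1332) = 329.7·22.76^(-0.1332) = 329.7·0.65951 = 217.442.
G = 288.1·(82.76 − 60)^(-0.07551) = 288.1·22.76^(-0.07551) = 288.1·0.78981 = 227.543.
B = 255 by definition for t > 66.
Rounded: (217, 228, 255).

(217, 228, 255)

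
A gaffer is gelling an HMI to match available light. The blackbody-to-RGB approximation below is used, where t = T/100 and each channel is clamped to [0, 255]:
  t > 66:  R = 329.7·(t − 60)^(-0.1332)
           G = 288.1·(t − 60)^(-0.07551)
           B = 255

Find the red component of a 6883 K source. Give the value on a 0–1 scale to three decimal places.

0.967

t = 6883/100 = 68.83; the t > 66 branch applies.
R = 329.7·(68.83 − 60)^(-0.1332) = 329.7·8.83^(-0.1332) = 329.7·0.74817 = 246.670.
On a 0–1 scale: 246.670/255 = 0.9673 → 0.967.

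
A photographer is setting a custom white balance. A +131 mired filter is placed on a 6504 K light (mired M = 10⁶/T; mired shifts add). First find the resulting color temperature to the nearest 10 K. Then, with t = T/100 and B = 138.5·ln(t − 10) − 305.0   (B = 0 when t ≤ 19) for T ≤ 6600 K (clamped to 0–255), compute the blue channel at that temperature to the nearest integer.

M_in = 10⁶/6504 = 153.75; M_out = 153.75 + (+131) = 284.75.
T_out = 10⁶/284.75 = 3511.8 K → 3510 K; t = 35.1.
B = 138.5·ln(35.1 − 10) − 305.0 = 138.5·ln 25.1 − 305.0 = 138.5·3.2229 − 305.0 = 141.367.
Rounded: 141.

141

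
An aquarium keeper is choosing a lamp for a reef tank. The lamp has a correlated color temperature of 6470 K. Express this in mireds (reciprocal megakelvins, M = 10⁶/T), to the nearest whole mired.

M = 10⁶ / 6470 = 154.560 → 155 mireds.

155 mireds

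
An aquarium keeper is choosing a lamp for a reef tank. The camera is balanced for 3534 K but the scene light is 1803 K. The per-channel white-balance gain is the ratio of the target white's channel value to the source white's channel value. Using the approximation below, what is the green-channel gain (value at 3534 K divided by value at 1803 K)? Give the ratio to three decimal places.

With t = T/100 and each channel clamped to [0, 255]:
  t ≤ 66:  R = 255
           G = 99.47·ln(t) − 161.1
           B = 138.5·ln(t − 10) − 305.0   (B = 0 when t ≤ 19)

At 1803 K (t = 18.03):
  G = 99.47·ln 18.03 − 161.1 = 99.47·2.8920 − 161.1 = 126.571.
At 3534 K (t = 35.34):
  G = 99.47·ln 35.34 − 161.1 = 99.47·3.5650 − 161.1 = 193.512.
Gain = 193.512 / 126.571 = 1.5289 → 1.529.

1.529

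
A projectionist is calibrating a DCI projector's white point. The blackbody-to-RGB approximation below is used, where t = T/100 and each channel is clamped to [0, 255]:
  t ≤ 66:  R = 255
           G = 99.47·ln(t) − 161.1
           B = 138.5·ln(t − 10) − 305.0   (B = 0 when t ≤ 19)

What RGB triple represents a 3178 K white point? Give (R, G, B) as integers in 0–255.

t = 3178/100 = 31.78; the t ≤ 66 branch applies.
R = 255 by definition for t ≤ 66.
G = 99.47·ln 31.78 − 161.1 = 99.47·3.4588 − 161.1 = 182.951.
B = 138.5·ln(31.78 − 10) − 305.0 = 138.5·ln 21.78 − 305.0 = 138.5·3.0810 − 305.0 = 121.717.
Rounded: (255, 183, 122).

(255, 183, 122)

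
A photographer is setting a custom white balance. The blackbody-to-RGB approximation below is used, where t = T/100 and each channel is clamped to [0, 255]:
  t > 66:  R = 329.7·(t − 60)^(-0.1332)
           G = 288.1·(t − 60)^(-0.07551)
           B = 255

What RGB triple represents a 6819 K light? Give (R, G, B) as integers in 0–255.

t = 6819/100 = 68.19; the t > 66 branch applies.
R = 329.7·(68.19 − 60)^(-0.1332) = 329.7·8.19^(-0.1332) = 329.7·0.75570 = 249.155.
G = 288.1·(68.19 − 60)^(-0.07551) = 288.1·8.19^(-0.07551) = 288.1·0.85317 = 245.800.
B = 255 by definition for t > 66.
Rounded: (249, 246, 255).

(249, 246, 255)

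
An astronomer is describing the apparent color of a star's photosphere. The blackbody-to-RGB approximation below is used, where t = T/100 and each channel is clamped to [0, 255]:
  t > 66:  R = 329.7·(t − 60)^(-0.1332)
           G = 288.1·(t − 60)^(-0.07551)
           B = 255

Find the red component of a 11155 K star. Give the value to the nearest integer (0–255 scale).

195

t = 11155/100 = 111.55; the t > 66 branch applies.
R = 329.7·(111.55 − 60)^(-0.1332) = 329.7·51.55^(-0.1332) = 329.7·0.59147 = 195.007.
Rounded: 195.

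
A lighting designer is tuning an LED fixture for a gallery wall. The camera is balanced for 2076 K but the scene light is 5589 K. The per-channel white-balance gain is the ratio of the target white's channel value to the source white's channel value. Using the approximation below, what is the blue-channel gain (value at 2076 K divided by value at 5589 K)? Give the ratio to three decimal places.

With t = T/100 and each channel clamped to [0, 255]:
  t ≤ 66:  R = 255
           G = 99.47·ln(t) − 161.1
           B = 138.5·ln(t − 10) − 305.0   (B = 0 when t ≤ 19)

0.107

At 5589 K (t = 55.89):
  B = 138.5·ln(55.89 − 10) − 305.0 = 138.5·ln 45.89 − 305.0 = 138.5·3.8262 − 305.0 = 224.935.
At 2076 K (t = 20.76):
  B = 138.5·ln(20.76 − 10) − 305.0 = 138.5·ln 10.76 − 305.0 = 138.5·2.3758 − 305.0 = 24.053.
Gain = 24.053 / 224.935 = 0.1069 → 0.107.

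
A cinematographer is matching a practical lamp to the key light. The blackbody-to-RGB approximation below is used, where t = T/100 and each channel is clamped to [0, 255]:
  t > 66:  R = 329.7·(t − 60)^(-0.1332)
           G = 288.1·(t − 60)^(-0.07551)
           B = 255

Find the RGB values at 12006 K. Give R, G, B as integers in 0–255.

R=191, G=211, B=255

t = 12006/100 = 120.06; the t > 66 branch applies.
R = 329.7·(120.06 − 60)^(-0.1332) = 329.7·60.06^(-0.1332) = 329.7·0.57955 = 191.078.
G = 288.1·(120.06 − 60)^(-0.07551) = 288.1·60.06^(-0.07551) = 288.1·0.73401 = 211.467.
B = 255 by definition for t > 66.
Rounded: (191, 211, 255).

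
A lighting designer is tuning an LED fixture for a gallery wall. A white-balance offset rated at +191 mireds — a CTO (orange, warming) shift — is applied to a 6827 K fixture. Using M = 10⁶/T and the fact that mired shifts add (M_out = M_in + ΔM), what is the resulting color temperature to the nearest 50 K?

M_in = 10⁶/6827 = 146.48 mireds.
M_out = 146.48 + (+191) = 337.48 mireds.
T_out = 10⁶/337.48 = 2963.2 K → 2950 K.

2950 K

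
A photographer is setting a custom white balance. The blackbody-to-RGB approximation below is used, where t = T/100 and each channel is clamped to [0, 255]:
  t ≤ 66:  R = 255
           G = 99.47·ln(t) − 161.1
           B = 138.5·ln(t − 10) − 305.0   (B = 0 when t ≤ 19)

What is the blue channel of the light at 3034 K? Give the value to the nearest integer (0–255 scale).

112

t = 3034/100 = 30.34; the t ≤ 66 branch applies.
B = 138.5·ln(30.34 − 10) − 305.0 = 138.5·ln 20.34 − 305.0 = 138.5·3.0126 − 305.0 = 112.244.
Rounded: 112.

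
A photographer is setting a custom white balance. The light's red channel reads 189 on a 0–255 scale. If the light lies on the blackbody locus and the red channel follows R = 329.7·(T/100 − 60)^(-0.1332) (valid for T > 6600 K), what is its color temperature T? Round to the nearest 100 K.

12500 K

(t − 60)^(-0.1332) = 189/329.7 = 0.57325.
t − 60 = 0.57325^(1/-0.1332) = 0.57325^(-7.508) = 65.199, so t = 125.199.
T = 100·t = 12520 K → 12500 K to the nearest 100 K.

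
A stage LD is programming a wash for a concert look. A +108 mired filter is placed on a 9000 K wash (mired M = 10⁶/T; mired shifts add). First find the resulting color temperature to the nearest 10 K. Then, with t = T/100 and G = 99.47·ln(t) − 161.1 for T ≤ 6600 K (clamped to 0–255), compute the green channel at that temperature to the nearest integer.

M_in = 10⁶/9000 = 111.11; M_out = 111.11 + (+108) = 219.11.
T_out = 10⁶/219.11 = 4563.9 K → 4560 K; t = 45.6.
G = 99.47·ln 45.6 − 161.1 = 99.47·3.8199 − 161.1 = 218.866.
Rounded: 219.

219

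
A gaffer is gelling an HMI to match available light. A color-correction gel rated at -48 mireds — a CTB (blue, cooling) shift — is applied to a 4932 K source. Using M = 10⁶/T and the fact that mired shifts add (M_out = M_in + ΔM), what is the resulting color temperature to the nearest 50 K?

M_in = 10⁶/4932 = 202.76 mireds.
M_out = 202.76 + (-48) = 154.76 mireds.
T_out = 10⁶/154.76 = 6461.7 K → 6450 K.

6450 K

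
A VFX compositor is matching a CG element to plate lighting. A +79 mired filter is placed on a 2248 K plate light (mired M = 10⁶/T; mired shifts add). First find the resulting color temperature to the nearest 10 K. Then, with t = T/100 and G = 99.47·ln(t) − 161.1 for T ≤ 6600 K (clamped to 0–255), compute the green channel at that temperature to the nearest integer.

132

M_in = 10⁶/2248 = 444.84; M_out = 444.84 + (+79) = 523.84.
T_out = 10⁶/523.84 = 1909.0 K → 1910 K; t = 19.1.
G = 99.47·ln 19.1 − 161.1 = 99.47·2.9497 − 161.1 = 132.305.
Rounded: 132.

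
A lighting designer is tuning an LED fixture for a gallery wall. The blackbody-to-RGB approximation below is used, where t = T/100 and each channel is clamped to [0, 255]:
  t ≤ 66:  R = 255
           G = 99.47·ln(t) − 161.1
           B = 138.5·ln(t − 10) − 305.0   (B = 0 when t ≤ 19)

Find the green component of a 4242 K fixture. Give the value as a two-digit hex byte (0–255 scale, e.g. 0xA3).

t = 4242/100 = 42.42; the t ≤ 66 branch applies.
G = 99.47·ln 42.42 − 161.1 = 99.47·3.7476 − 161.1 = 211.676.
Rounded: 212; in hex, 0xD4.

0xD4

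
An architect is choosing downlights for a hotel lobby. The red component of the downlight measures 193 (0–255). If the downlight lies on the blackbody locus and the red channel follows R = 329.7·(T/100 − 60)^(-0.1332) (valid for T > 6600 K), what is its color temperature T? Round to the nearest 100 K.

(t − 60)^(-0.1332) = 193/329.7 = 0.58538.
t − 60 = 0.58538^(1/-0.1332) = 0.58538^(-7.508) = 55.713, so t = 115.713.
T = 100·t = 11571 K → 11600 K to the nearest 100 K.

11600 K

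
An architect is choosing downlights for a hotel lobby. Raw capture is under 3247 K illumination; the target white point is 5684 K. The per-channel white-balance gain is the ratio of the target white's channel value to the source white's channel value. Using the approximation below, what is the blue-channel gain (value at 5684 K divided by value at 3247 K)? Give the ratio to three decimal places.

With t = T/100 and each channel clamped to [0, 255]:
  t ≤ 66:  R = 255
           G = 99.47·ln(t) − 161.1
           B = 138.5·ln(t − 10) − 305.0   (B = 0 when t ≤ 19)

1.807

At 3247 K (t = 32.47):
  B = 138.5·ln(32.47 − 10) − 305.0 = 138.5·ln 22.47 − 305.0 = 138.5·3.1122 − 305.0 = 126.037.
At 5684 K (t = 56.84):
  B = 138.5·ln(56.84 − 10) − 305.0 = 138.5·ln 46.84 − 305.0 = 138.5·3.8467 − 305.0 = 227.773.
Gain = 227.773 / 126.037 = 1.8072 → 1.807.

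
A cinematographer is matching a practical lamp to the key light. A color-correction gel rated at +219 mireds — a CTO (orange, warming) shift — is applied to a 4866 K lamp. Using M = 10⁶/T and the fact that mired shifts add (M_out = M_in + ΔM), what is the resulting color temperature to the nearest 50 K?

M_in = 10⁶/4866 = 205.51 mireds.
M_out = 205.51 + (+219) = 424.51 mireds.
T_out = 10⁶/424.51 = 2355.7 K → 2350 K.

2350 K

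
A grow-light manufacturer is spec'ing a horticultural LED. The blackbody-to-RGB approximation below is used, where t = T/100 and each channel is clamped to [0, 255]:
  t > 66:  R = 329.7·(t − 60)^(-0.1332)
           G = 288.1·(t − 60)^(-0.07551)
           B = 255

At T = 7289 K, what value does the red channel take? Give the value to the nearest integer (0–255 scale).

235

t = 7289/100 = 72.89; the t > 66 branch applies.
R = 329.7·(72.89 − 60)^(-0.1332) = 329.7·12.89^(-0.1332) = 329.7·0.71140 = 234.549.
Rounded: 235.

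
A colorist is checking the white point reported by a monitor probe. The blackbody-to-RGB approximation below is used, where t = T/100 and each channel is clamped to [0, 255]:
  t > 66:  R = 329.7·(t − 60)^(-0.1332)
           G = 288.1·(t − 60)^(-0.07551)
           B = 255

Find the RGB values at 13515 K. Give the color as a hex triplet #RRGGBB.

t = 13515/100 = 135.15; the t > 66 branch applies.
R = 329.7·(135.15 − 60)^(-0.1332) = 329.7·75.15^(-0.1332) = 329.7·0.56250 = 185.458.
G = 288.1·(135.15 − 60)^(-0.07551) = 288.1·75.15^(-0.07551) = 288.1·0.72169 = 207.918.
B = 255 by definition for t > 66.
Rounded: (185, 208, 255).
In hex: #B9D0FF.

#B9D0FF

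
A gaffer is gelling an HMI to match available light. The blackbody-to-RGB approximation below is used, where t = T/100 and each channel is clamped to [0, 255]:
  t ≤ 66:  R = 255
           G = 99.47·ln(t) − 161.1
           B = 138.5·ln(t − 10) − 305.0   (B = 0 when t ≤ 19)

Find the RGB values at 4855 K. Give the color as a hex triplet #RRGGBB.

#FFE1C9

t = 4855/100 = 48.55; the t ≤ 66 branch applies.
R = 255 by definition for t ≤ 66.
G = 99.47·ln 48.55 − 161.1 = 99.47·3.8826 − 161.1 = 225.102.
B = 138.5·ln(48.55 − 10) − 305.0 = 138.5·ln 38.55 − 305.0 = 138.5·3.6520 − 305.0 = 200.796.
Rounded: (255, 225, 201).
In hex: #FFE1C9.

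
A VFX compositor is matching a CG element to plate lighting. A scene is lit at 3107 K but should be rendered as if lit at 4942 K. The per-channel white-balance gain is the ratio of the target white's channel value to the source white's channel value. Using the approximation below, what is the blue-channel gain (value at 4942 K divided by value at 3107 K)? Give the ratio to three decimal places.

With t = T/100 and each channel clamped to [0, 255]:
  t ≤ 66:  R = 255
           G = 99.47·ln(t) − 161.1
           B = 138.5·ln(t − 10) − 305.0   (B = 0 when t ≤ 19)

At 3107 K (t = 31.07):
  B = 138.5·ln(31.07 − 10) − 305.0 = 138.5·ln 21.07 − 305.0 = 138.5·3.0479 − 305.0 = 117.127.
At 4942 K (t = 49.42):
  B = 138.5·ln(49.42 − 10) − 305.0 = 138.5·ln 39.42 − 305.0 = 138.5·3.6743 − 305.0 = 203.887.
Gain = 203.887 / 117.127 = 1.7407 → 1.741.

1.741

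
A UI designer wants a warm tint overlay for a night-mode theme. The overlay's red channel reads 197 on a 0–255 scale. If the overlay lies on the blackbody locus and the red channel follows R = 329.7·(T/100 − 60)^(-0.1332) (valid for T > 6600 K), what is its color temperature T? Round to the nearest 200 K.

10800 K

(t − 60)^(-0.1332) = 197/329.7 = 0.59751.
t − 60 = 0.59751^(1/-0.1332) = 0.59751^(-7.508) = 47.761, so t = 107.761.
T = 100·t = 10776 K → 10800 K to the nearest 200 K.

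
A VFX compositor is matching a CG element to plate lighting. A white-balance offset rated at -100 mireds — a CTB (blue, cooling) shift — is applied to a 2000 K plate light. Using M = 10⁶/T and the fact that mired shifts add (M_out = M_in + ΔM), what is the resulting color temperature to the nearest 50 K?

2500 K

M_in = 10⁶/2000 = 500.00 mireds.
M_out = 500.00 + (-100) = 400.00 mireds.
T_out = 10⁶/400.00 = 2500.0 K → 2500 K.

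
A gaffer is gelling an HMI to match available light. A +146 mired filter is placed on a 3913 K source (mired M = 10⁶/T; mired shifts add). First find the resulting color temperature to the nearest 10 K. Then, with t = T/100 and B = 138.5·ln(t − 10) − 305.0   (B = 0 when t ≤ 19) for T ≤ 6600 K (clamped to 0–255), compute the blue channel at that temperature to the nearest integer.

M_in = 10⁶/3913 = 255.56; M_out = 255.56 + (+146) = 401.56.
T_out = 10⁶/401.56 = 2490.3 K → 2490 K; t = 24.9.
B = 138.5·ln(24.9 − 10) − 305.0 = 138.5·ln 14.9 − 305.0 = 138.5·2.7014 − 305.0 = 69.139.
Rounded: 69.

69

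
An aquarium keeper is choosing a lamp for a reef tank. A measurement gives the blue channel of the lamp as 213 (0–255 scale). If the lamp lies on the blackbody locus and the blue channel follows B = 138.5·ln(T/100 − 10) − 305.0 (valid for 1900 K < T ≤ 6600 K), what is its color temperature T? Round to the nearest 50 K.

ln(t − 10) = (213 + 305.0) / 138.5 = 3.7401.
t − 10 = e^3.7401 = 42.101, so t = 52.101.
T = 100·t = 5210 K → 5200 K to the nearest 50 K.

5200 K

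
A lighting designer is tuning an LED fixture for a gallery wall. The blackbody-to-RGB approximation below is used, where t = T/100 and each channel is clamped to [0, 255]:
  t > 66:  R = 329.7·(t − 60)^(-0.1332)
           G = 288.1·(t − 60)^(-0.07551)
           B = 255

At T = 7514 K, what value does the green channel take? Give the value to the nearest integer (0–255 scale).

235

t = 7514/100 = 75.14; the t > 66 branch applies.
G = 288.1·(75.14 − 60)^(-0.07551) = 288.1·15.14^(-0.07551) = 288.1·0.81450 = 234.656.
Rounded: 235.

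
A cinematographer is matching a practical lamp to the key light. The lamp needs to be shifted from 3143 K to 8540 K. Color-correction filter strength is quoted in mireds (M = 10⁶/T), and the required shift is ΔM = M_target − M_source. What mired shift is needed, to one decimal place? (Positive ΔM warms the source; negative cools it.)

M_source = 10⁶/3143 = 318.167; M_target = 10⁶/8540 = 117.096.
ΔM = 117.096 − 318.167 = -201.071 → -201.1 mireds, a cooling shift.

-201.1 mireds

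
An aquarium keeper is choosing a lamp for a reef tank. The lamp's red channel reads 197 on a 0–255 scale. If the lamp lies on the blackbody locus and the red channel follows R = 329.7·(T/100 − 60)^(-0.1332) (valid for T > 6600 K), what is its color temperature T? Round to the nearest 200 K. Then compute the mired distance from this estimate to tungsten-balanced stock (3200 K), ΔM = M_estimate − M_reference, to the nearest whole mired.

-220 mireds

(t − 60)^(-0.1332) = 197/329.7 = 0.59751.
t − 60 = 0.59751^(1/-0.1332) = 0.59751^(-7.508) = 47.761, so t = 107.761.
T = 100·t = 10776 K → 10800 K to the nearest 200 K.
M_estimate = 10⁶/10800 = 92.59; M_reference = 10⁶/3200 = 312.50.
ΔM = 92.59 − 312.50 = -219.91 → -220 mireds.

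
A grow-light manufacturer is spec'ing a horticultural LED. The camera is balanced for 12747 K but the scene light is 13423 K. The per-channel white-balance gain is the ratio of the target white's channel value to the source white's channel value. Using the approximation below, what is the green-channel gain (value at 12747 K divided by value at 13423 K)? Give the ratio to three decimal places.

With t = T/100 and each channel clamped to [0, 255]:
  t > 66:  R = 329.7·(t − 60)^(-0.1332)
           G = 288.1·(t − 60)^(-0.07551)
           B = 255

At 13423 K (t = 134.23):
  G = 288.1·(134.23 − 60)^(-0.07551) = 288.1·74.23^(-0.07551) = 288.1·0.72236 = 208.111.
At 12747 K (t = 127.47):
  G = 288.1·(127.47 − 60)^(-0.07551) = 288.1·67.47^(-0.07551) = 288.1·0.72759 = 209.617.
Gain = 209.617 / 208.111 = 1.0072 → 1.007.

1.007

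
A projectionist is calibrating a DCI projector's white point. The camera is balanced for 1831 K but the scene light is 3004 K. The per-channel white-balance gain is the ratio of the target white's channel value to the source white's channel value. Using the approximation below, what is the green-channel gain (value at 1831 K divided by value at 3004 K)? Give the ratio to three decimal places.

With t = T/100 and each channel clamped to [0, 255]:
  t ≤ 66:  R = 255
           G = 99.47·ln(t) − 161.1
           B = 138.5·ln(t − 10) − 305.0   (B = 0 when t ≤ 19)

0.722

At 3004 K (t = 30.04):
  G = 99.47·ln 30.04 − 161.1 = 99.47·3.4025 − 161.1 = 177.350.
At 1831 K (t = 18.31):
  G = 99.47·ln 18.31 − 161.1 = 99.47·2.9074 − 161.1 = 128.104.
Gain = 128.104 / 177.350 = 0.7223 → 0.722.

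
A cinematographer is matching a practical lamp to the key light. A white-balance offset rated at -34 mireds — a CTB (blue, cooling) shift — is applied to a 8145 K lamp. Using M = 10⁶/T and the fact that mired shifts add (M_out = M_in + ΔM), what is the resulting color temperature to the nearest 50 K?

M_in = 10⁶/8145 = 122.77 mireds.
M_out = 122.77 + (-34) = 88.77 mireds.
T_out = 10⁶/88.77 = 11264.5 K → 11250 K.

11250 K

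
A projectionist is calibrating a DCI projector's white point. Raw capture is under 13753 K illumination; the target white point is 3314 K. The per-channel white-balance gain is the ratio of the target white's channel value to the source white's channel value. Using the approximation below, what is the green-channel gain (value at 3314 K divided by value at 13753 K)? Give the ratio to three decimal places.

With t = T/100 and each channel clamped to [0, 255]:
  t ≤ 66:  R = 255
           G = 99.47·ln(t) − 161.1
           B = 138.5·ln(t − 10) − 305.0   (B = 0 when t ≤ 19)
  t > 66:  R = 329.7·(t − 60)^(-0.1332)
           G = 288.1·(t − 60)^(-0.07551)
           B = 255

At 13753 K (t = 137.53):
  G = 288.1·(137.53 − 60)^(-0.07551) = 288.1·77.53^(-0.07551) = 288.1·0.71999 = 207.429.
At 3314 K (t = 33.14):
  G = 99.47·ln 33.14 − 161.1 = 99.47·3.5007 − 161.1 = 187.119.
Gain = 187.119 / 207.429 = 0.9021 → 0.902.

0.902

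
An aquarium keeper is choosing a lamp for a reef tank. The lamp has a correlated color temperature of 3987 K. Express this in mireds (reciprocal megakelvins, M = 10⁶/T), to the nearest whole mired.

251 mireds

M = 10⁶ / 3987 = 250.815 → 251 mireds.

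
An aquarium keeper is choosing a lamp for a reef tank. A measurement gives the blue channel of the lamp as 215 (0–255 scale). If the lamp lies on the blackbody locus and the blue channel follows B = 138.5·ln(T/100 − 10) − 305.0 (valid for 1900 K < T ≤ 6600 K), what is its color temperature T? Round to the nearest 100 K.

5300 K

ln(t − 10) = (215 + 305.0) / 138.5 = 3.7545.
t − 10 = e^3.7545 = 42.713, so t = 52.713.
T = 100·t = 5271 K → 5300 K to the nearest 100 K.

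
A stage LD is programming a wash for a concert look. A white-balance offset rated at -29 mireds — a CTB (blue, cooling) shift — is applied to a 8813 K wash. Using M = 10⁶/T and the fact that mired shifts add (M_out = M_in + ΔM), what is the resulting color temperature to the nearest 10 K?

M_in = 10⁶/8813 = 113.47 mireds.
M_out = 113.47 + (-29) = 84.47 mireds.
T_out = 10⁶/84.47 = 11838.7 K → 11840 K.

11840 K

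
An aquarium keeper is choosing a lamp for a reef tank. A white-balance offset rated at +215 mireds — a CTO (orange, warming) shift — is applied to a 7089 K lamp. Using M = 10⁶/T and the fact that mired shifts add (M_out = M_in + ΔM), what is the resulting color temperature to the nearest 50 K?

2800 K

M_in = 10⁶/7089 = 141.06 mireds.
M_out = 141.06 + (+215) = 356.06 mireds.
T_out = 10⁶/356.06 = 2808.5 K → 2800 K.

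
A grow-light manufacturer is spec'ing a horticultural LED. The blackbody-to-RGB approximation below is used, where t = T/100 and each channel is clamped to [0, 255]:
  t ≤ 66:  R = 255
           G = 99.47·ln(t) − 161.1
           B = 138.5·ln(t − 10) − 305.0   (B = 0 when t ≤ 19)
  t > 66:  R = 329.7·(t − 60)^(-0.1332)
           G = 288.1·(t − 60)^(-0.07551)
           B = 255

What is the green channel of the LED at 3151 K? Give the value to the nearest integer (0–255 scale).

t = 3151/100 = 31.51; the t ≤ 66 branch applies.
G = 99.47·ln 31.51 − 161.1 = 99.47·3.4503 − 161.1 = 182.102.
Rounded: 182.

182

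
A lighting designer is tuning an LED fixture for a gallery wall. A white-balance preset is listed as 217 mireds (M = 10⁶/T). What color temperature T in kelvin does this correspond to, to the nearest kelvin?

T = 10⁶ / 217 = 4608.29 K → 4608 K.

4608 K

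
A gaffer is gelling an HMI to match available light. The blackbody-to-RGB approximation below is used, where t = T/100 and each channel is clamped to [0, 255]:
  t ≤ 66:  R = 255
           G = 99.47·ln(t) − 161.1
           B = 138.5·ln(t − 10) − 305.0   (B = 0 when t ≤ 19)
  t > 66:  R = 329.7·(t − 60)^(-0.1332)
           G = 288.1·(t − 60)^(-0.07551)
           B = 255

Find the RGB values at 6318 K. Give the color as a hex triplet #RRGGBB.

t = 6318/100 = 63.18; the t ≤ 66 branch applies.
R = 255 by definition for t ≤ 66.
G = 99.47·ln 63.18 − 161.1 = 99.47·4.1460 − 161.1 = 251.301.
B = 138.5·ln(63.18 − 10) − 305.0 = 138.5·ln 53.18 − 305.0 = 138.5·3.9737 − 305.0 = 245.355.
Rounded: (255, 251, 245).
In hex: #FFFBF5.

#FFFBF5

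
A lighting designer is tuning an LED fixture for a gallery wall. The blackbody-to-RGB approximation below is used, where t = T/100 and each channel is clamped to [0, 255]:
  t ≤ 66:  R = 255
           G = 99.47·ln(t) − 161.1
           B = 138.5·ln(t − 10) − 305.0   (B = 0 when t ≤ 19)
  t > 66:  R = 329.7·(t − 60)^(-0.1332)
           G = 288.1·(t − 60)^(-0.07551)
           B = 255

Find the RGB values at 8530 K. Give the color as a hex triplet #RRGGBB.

#D6E2FF

t = 8530/100 = 85.3; the t > 66 branch applies.
R = 329.7·(85.3 − 60)^(-0.1332) = 329.7·25.3^(-0.1332) = 329.7·0.65029 = 214.399.
G = 288.1·(85.3 − 60)^(-0.07551) = 288.1·25.3^(-0.07551) = 288.1·0.78352 = 225.732.
B = 255 by definition for t > 66.
Rounded: (214, 226, 255).
In hex: #D6E2FF.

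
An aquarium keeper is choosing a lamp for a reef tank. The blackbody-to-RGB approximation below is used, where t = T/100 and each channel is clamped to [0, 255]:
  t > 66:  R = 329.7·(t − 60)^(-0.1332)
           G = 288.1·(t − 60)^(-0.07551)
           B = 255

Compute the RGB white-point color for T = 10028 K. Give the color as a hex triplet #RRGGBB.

t = 10028/100 = 100.28; the t > 66 branch applies.
R = 329.7·(100.28 − 60)^(-0.1332) = 329.7·40.28^(-0.1332) = 329.7·0.61123 = 201.521.
G = 288.1·(100.28 − 60)^(-0.07551) = 288.1·40.28^(-0.07551) = 288.1·0.75648 = 217.943.
B = 255 by definition for t > 66.
Rounded: (202, 218, 255).
In hex: #CADAFF.

#CADAFF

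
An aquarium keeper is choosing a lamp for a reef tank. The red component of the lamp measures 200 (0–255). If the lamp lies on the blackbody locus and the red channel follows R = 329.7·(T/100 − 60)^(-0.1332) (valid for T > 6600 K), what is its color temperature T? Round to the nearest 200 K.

10200 K

(t − 60)^(-0.1332) = 200/329.7 = 0.60661.
t − 60 = 0.60661^(1/-0.1332) = 0.60661^(-7.508) = 42.638, so t = 102.638.
T = 100·t = 10264 K → 10200 K to the nearest 200 K.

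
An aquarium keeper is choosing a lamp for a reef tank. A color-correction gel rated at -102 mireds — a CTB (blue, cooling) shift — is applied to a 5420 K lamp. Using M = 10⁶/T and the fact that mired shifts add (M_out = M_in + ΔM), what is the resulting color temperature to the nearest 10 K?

12120 K

M_in = 10⁶/5420 = 184.50 mireds.
M_out = 184.50 + (-102) = 82.50 mireds.
T_out = 10⁶/82.50 = 12120.9 K → 12120 K.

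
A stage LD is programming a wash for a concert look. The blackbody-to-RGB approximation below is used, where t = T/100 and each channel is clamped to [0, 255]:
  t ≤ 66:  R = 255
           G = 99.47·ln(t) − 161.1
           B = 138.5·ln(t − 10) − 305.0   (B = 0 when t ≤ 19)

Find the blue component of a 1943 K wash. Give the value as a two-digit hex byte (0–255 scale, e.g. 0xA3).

0x06

t = 1943/100 = 19.43; the t ≤ 66 branch applies.
B = 138.5·ln(19.43 − 10) − 305.0 = 138.5·ln 9.43 − 305.0 = 138.5·2.2439 − 305.0 = 5.780.
Rounded: 6; in hex, 0x06.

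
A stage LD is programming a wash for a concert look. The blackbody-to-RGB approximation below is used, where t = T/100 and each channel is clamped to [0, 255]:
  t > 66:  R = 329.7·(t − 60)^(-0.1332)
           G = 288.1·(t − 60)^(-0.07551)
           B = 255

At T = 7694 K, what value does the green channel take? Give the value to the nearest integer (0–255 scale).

t = 7694/100 = 76.94; the t > 66 branch applies.
G = 288.1·(76.94 − 60)^(-0.07551) = 288.1·16.94^(-0.07551) = 288.1·0.80762 = 232.674.
Rounded: 233.

233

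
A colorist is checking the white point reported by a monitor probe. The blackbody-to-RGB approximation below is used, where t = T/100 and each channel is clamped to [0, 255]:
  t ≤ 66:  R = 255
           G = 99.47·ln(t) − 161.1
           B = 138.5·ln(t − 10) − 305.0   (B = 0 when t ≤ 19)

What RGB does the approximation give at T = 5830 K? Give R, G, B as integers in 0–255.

t = 5830/100 = 58.3; the t ≤ 66 branch applies.
R = 255 by definition for t ≤ 66.
G = 99.47·ln 58.3 − 161.1 = 99.47·4.0656 − 161.1 = 243.305.
B = 138.5·ln(58.3 − 10) − 305.0 = 138.5·ln 48.3 − 305.0 = 138.5·3.8774 − 305.0 = 232.024.
Rounded: (255, 243, 232).

R=255, G=243, B=232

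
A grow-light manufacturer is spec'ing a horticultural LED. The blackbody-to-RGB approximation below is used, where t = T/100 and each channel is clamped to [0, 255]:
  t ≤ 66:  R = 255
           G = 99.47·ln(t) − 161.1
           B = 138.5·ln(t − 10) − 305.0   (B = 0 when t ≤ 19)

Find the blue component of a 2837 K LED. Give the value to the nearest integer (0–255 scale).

t = 2837/100 = 28.37; the t ≤ 66 branch applies.
B = 138.5·ln(28.37 − 10) − 305.0 = 138.5·ln 18.37 − 305.0 = 138.5·2.9107 − 305.0 = 98.135.
Rounded: 98.

98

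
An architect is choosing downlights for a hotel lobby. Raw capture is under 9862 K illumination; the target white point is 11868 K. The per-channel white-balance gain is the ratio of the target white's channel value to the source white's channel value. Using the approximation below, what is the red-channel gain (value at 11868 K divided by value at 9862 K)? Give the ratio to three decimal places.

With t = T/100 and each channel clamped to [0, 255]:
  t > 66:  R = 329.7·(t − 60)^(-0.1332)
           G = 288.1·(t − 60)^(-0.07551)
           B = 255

0.946

At 9862 K (t = 98.62):
  R = 329.7·(98.62 − 60)^(-0.1332) = 329.7·38.62^(-0.1332) = 329.7·0.61466 = 202.654.
At 11868 K (t = 118.68):
  R = 329.7·(118.68 − 60)^(-0.1332) = 329.7·58.68^(-0.1332) = 329.7·0.58135 = 191.671.
Gain = 191.671 / 202.654 = 0.9458 → 0.946.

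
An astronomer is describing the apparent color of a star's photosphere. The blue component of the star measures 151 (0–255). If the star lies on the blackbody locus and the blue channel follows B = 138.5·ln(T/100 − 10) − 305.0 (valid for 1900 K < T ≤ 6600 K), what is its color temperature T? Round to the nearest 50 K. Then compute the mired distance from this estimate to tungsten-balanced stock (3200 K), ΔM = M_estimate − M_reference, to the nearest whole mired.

-42 mireds

ln(t − 10) = (151 + 305.0) / 138.5 = 3.2924.
t − 10 = e^3.2924 = 26.908, so t = 36.908.
T = 100·t = 3691 K → 3700 K to the nearest 50 K.
M_estimate = 10⁶/3700 = 270.27; M_reference = 10⁶/3200 = 312.50.
ΔM = 270.27 − 312.50 = -42.23 → -42 mireds.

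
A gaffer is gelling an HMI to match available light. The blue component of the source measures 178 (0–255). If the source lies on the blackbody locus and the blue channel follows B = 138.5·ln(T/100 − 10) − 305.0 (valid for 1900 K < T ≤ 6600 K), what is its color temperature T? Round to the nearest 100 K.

4300 K

ln(t − 10) = (178 + 305.0) / 138.5 = 3.4874.
t − 10 = e^3.4874 = 32.700, so t = 42.700.
T = 100·t = 4270 K → 4300 K to the nearest 100 K.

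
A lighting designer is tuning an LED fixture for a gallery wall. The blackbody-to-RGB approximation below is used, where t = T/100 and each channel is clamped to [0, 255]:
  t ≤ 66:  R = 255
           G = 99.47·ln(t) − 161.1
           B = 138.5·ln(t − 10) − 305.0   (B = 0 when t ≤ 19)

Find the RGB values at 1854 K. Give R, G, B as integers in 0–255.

R=255, G=129, B=0

t = 1854/100 = 18.54; the t ≤ 66 branch applies.
R = 255 by definition for t ≤ 66.
G = 99.47·ln 18.54 − 161.1 = 99.47·2.9199 − 161.1 = 129.345.
t = 18.54 ≤ 19, so B = 0.
Rounded: (255, 129, 0).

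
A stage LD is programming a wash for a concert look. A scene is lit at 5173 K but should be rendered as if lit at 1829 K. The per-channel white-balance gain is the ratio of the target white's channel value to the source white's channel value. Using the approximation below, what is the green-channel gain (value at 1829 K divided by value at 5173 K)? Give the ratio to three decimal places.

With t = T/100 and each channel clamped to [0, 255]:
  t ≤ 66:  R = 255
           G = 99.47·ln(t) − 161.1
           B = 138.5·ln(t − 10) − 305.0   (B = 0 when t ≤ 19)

0.553

At 5173 K (t = 51.73):
  G = 99.47·ln 51.73 − 161.1 = 99.47·3.9460 − 161.1 = 231.412.
At 1829 K (t = 18.29):
  G = 99.47·ln 18.29 − 161.1 = 99.47·2.9064 − 161.1 = 127.995.
Gain = 127.995 / 231.412 = 0.5531 → 0.553.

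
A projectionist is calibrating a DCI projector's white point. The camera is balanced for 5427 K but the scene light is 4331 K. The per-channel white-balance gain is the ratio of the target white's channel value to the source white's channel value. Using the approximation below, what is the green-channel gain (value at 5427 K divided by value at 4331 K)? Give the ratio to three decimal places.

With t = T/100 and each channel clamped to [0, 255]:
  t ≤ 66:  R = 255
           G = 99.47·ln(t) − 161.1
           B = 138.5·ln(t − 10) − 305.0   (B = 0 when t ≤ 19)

At 4331 K (t = 43.31):
  G = 99.47·ln 43.31 − 161.1 = 99.47·3.7684 − 161.1 = 213.741.
At 5427 K (t = 54.27):
  G = 99.47·ln 54.27 − 161.1 = 99.47·3.9940 − 161.1 = 236.180.
Gain = 236.180 / 213.741 = 1.1050 → 1.105.

1.105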